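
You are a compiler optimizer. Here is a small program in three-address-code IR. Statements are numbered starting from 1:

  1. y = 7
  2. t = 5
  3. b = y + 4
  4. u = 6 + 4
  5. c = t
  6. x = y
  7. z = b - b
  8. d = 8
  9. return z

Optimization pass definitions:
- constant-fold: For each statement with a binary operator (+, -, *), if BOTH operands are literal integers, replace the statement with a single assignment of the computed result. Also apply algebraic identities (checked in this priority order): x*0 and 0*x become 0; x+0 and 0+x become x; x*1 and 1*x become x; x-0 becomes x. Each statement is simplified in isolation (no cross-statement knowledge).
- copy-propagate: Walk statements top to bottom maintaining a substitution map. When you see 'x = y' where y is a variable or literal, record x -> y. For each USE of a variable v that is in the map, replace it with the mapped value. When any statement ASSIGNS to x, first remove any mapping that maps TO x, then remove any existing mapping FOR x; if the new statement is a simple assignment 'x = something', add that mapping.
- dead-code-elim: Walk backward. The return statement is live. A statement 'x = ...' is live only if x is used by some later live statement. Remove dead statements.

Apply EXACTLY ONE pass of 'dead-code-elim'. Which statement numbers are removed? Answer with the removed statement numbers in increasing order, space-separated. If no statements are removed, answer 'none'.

Backward liveness scan:
Stmt 1 'y = 7': KEEP (y is live); live-in = []
Stmt 2 't = 5': DEAD (t not in live set ['y'])
Stmt 3 'b = y + 4': KEEP (b is live); live-in = ['y']
Stmt 4 'u = 6 + 4': DEAD (u not in live set ['b'])
Stmt 5 'c = t': DEAD (c not in live set ['b'])
Stmt 6 'x = y': DEAD (x not in live set ['b'])
Stmt 7 'z = b - b': KEEP (z is live); live-in = ['b']
Stmt 8 'd = 8': DEAD (d not in live set ['z'])
Stmt 9 'return z': KEEP (return); live-in = ['z']
Removed statement numbers: [2, 4, 5, 6, 8]
Surviving IR:
  y = 7
  b = y + 4
  z = b - b
  return z

Answer: 2 4 5 6 8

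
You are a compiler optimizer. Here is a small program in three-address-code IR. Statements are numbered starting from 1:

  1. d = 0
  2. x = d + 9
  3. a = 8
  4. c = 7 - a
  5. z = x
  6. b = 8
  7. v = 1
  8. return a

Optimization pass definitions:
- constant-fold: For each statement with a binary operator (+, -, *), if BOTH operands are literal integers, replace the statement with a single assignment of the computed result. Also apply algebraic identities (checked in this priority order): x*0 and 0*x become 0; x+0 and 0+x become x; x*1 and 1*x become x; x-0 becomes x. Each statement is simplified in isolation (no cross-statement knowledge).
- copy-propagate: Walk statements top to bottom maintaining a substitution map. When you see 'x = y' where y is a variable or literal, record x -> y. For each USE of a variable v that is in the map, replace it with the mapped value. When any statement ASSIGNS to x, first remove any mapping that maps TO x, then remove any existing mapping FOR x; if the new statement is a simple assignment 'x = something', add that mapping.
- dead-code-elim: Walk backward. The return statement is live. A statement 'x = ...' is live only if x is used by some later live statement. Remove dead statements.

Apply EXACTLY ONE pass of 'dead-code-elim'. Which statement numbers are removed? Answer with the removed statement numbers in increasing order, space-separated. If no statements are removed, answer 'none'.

Backward liveness scan:
Stmt 1 'd = 0': DEAD (d not in live set [])
Stmt 2 'x = d + 9': DEAD (x not in live set [])
Stmt 3 'a = 8': KEEP (a is live); live-in = []
Stmt 4 'c = 7 - a': DEAD (c not in live set ['a'])
Stmt 5 'z = x': DEAD (z not in live set ['a'])
Stmt 6 'b = 8': DEAD (b not in live set ['a'])
Stmt 7 'v = 1': DEAD (v not in live set ['a'])
Stmt 8 'return a': KEEP (return); live-in = ['a']
Removed statement numbers: [1, 2, 4, 5, 6, 7]
Surviving IR:
  a = 8
  return a

Answer: 1 2 4 5 6 7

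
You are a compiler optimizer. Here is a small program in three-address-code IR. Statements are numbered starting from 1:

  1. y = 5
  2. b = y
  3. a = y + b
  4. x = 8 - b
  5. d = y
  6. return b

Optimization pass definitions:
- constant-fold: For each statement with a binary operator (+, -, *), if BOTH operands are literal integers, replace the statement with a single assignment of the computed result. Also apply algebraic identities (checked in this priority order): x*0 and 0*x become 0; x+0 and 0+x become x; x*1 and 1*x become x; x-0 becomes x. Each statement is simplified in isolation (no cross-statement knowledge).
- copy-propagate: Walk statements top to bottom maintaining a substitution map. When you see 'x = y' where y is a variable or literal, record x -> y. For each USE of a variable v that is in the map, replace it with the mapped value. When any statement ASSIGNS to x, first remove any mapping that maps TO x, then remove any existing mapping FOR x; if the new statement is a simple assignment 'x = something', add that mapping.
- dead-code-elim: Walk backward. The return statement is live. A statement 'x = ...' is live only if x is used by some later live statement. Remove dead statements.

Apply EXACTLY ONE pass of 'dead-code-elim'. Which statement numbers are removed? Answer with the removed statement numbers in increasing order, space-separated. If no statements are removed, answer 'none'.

Answer: 3 4 5

Derivation:
Backward liveness scan:
Stmt 1 'y = 5': KEEP (y is live); live-in = []
Stmt 2 'b = y': KEEP (b is live); live-in = ['y']
Stmt 3 'a = y + b': DEAD (a not in live set ['b'])
Stmt 4 'x = 8 - b': DEAD (x not in live set ['b'])
Stmt 5 'd = y': DEAD (d not in live set ['b'])
Stmt 6 'return b': KEEP (return); live-in = ['b']
Removed statement numbers: [3, 4, 5]
Surviving IR:
  y = 5
  b = y
  return b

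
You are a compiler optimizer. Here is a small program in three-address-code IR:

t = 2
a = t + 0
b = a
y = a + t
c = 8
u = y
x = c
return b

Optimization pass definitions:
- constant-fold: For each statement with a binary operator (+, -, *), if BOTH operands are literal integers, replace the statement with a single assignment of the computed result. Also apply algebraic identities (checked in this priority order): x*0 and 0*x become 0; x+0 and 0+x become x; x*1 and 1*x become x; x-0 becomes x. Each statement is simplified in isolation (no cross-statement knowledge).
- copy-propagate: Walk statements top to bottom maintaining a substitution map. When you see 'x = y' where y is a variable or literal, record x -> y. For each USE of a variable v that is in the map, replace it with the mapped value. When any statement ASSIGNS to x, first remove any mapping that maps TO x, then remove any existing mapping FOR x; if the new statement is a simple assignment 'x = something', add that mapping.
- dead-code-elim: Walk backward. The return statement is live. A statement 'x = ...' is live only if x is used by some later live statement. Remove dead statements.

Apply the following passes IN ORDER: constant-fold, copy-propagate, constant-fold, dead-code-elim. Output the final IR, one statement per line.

Initial IR:
  t = 2
  a = t + 0
  b = a
  y = a + t
  c = 8
  u = y
  x = c
  return b
After constant-fold (8 stmts):
  t = 2
  a = t
  b = a
  y = a + t
  c = 8
  u = y
  x = c
  return b
After copy-propagate (8 stmts):
  t = 2
  a = 2
  b = 2
  y = 2 + 2
  c = 8
  u = y
  x = 8
  return 2
After constant-fold (8 stmts):
  t = 2
  a = 2
  b = 2
  y = 4
  c = 8
  u = y
  x = 8
  return 2
After dead-code-elim (1 stmts):
  return 2

Answer: return 2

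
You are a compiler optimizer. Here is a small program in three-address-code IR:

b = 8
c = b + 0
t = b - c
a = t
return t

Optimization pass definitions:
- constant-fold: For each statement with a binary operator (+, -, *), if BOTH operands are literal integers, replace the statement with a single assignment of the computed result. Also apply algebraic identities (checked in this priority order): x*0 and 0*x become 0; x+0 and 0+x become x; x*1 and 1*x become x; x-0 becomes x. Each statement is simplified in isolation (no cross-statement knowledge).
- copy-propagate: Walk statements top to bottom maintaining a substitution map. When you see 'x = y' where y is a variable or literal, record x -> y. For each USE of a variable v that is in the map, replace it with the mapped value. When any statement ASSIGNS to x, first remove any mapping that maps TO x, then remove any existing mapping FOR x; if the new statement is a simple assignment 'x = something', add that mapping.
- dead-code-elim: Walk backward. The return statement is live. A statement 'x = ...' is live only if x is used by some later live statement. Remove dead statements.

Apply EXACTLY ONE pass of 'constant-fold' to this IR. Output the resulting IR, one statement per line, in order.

Answer: b = 8
c = b
t = b - c
a = t
return t

Derivation:
Applying constant-fold statement-by-statement:
  [1] b = 8  (unchanged)
  [2] c = b + 0  -> c = b
  [3] t = b - c  (unchanged)
  [4] a = t  (unchanged)
  [5] return t  (unchanged)
Result (5 stmts):
  b = 8
  c = b
  t = b - c
  a = t
  return t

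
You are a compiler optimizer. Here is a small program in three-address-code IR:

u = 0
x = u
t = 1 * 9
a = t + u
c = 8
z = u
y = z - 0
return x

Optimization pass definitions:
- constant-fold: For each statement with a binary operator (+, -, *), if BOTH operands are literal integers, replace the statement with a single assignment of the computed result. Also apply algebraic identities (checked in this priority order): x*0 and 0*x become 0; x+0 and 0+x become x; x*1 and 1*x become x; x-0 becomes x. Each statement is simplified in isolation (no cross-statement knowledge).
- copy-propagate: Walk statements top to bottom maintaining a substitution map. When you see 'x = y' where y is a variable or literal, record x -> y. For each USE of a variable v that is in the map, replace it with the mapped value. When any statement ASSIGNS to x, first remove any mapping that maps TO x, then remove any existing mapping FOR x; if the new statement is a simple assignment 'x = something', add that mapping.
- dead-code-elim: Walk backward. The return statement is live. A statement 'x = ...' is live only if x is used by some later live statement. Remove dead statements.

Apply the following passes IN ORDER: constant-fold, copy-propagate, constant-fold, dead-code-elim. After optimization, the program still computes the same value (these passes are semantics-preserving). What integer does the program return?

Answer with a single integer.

Initial IR:
  u = 0
  x = u
  t = 1 * 9
  a = t + u
  c = 8
  z = u
  y = z - 0
  return x
After constant-fold (8 stmts):
  u = 0
  x = u
  t = 9
  a = t + u
  c = 8
  z = u
  y = z
  return x
After copy-propagate (8 stmts):
  u = 0
  x = 0
  t = 9
  a = 9 + 0
  c = 8
  z = 0
  y = 0
  return 0
After constant-fold (8 stmts):
  u = 0
  x = 0
  t = 9
  a = 9
  c = 8
  z = 0
  y = 0
  return 0
After dead-code-elim (1 stmts):
  return 0
Evaluate:
  u = 0  =>  u = 0
  x = u  =>  x = 0
  t = 1 * 9  =>  t = 9
  a = t + u  =>  a = 9
  c = 8  =>  c = 8
  z = u  =>  z = 0
  y = z - 0  =>  y = 0
  return x = 0

Answer: 0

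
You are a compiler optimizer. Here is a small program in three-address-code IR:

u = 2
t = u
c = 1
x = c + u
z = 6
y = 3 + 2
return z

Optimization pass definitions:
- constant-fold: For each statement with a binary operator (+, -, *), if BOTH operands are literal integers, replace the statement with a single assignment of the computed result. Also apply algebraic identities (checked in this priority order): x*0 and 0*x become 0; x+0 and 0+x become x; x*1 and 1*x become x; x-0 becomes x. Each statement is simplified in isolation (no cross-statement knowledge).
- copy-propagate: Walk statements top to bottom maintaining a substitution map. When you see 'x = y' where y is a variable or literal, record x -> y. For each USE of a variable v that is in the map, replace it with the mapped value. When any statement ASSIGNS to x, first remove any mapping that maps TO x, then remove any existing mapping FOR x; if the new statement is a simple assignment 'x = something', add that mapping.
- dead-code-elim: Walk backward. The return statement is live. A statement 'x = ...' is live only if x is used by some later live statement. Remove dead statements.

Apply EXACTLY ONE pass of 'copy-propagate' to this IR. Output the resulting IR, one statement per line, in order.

Applying copy-propagate statement-by-statement:
  [1] u = 2  (unchanged)
  [2] t = u  -> t = 2
  [3] c = 1  (unchanged)
  [4] x = c + u  -> x = 1 + 2
  [5] z = 6  (unchanged)
  [6] y = 3 + 2  (unchanged)
  [7] return z  -> return 6
Result (7 stmts):
  u = 2
  t = 2
  c = 1
  x = 1 + 2
  z = 6
  y = 3 + 2
  return 6

Answer: u = 2
t = 2
c = 1
x = 1 + 2
z = 6
y = 3 + 2
return 6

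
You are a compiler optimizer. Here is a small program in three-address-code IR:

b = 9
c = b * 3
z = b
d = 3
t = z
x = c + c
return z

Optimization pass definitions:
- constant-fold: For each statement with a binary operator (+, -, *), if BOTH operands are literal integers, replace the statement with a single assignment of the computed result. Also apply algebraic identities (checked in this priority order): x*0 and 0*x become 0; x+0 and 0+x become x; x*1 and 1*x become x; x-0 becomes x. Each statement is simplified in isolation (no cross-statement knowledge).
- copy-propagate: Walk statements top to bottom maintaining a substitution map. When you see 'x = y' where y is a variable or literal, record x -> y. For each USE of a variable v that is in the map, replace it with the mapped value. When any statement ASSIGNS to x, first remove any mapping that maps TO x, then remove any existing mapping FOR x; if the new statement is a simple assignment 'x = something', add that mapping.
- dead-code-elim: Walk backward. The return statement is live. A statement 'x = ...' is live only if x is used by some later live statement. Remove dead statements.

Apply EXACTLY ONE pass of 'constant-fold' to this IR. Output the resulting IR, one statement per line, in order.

Answer: b = 9
c = b * 3
z = b
d = 3
t = z
x = c + c
return z

Derivation:
Applying constant-fold statement-by-statement:
  [1] b = 9  (unchanged)
  [2] c = b * 3  (unchanged)
  [3] z = b  (unchanged)
  [4] d = 3  (unchanged)
  [5] t = z  (unchanged)
  [6] x = c + c  (unchanged)
  [7] return z  (unchanged)
Result (7 stmts):
  b = 9
  c = b * 3
  z = b
  d = 3
  t = z
  x = c + c
  return z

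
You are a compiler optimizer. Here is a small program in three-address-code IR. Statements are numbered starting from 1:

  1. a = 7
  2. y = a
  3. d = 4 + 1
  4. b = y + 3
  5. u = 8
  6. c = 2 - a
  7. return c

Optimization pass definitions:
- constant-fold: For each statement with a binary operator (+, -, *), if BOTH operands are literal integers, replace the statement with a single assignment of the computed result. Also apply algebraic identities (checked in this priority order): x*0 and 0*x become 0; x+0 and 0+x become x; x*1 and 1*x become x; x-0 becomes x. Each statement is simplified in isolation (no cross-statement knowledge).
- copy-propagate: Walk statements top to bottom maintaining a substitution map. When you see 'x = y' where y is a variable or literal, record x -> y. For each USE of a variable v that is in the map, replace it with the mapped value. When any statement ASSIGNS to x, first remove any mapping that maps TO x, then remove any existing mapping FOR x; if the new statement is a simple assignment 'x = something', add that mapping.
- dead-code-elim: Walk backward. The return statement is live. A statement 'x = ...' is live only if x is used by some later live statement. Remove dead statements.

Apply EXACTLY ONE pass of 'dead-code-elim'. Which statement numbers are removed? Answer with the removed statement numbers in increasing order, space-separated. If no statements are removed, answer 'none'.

Backward liveness scan:
Stmt 1 'a = 7': KEEP (a is live); live-in = []
Stmt 2 'y = a': DEAD (y not in live set ['a'])
Stmt 3 'd = 4 + 1': DEAD (d not in live set ['a'])
Stmt 4 'b = y + 3': DEAD (b not in live set ['a'])
Stmt 5 'u = 8': DEAD (u not in live set ['a'])
Stmt 6 'c = 2 - a': KEEP (c is live); live-in = ['a']
Stmt 7 'return c': KEEP (return); live-in = ['c']
Removed statement numbers: [2, 3, 4, 5]
Surviving IR:
  a = 7
  c = 2 - a
  return c

Answer: 2 3 4 5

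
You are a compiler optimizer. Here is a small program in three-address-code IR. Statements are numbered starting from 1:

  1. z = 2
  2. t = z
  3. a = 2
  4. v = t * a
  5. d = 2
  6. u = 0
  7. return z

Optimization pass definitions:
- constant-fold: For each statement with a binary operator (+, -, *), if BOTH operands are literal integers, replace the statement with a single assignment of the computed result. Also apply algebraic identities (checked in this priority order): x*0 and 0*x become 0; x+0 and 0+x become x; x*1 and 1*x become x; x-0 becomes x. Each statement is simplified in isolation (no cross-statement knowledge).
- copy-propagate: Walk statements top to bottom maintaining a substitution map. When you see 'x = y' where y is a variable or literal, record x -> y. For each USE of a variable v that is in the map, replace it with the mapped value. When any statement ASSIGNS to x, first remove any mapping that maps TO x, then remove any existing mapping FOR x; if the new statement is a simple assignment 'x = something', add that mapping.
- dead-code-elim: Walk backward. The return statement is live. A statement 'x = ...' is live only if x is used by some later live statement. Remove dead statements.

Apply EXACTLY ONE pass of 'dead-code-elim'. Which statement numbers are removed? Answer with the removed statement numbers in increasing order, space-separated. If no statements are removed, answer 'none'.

Answer: 2 3 4 5 6

Derivation:
Backward liveness scan:
Stmt 1 'z = 2': KEEP (z is live); live-in = []
Stmt 2 't = z': DEAD (t not in live set ['z'])
Stmt 3 'a = 2': DEAD (a not in live set ['z'])
Stmt 4 'v = t * a': DEAD (v not in live set ['z'])
Stmt 5 'd = 2': DEAD (d not in live set ['z'])
Stmt 6 'u = 0': DEAD (u not in live set ['z'])
Stmt 7 'return z': KEEP (return); live-in = ['z']
Removed statement numbers: [2, 3, 4, 5, 6]
Surviving IR:
  z = 2
  return z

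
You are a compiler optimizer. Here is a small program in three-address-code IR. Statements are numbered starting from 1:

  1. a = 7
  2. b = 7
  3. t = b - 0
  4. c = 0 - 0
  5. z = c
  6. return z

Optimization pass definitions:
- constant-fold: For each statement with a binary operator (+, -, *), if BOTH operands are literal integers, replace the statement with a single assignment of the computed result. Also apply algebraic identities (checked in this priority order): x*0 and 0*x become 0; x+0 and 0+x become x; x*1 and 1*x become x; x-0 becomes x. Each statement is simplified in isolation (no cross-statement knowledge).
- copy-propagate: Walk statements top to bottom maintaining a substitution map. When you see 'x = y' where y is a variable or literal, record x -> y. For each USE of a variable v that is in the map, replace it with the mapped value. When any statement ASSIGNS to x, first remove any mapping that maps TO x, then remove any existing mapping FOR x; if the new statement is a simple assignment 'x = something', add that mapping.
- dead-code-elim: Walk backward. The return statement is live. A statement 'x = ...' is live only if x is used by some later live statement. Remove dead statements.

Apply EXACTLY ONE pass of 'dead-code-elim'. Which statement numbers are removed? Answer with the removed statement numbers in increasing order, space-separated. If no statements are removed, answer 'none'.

Backward liveness scan:
Stmt 1 'a = 7': DEAD (a not in live set [])
Stmt 2 'b = 7': DEAD (b not in live set [])
Stmt 3 't = b - 0': DEAD (t not in live set [])
Stmt 4 'c = 0 - 0': KEEP (c is live); live-in = []
Stmt 5 'z = c': KEEP (z is live); live-in = ['c']
Stmt 6 'return z': KEEP (return); live-in = ['z']
Removed statement numbers: [1, 2, 3]
Surviving IR:
  c = 0 - 0
  z = c
  return z

Answer: 1 2 3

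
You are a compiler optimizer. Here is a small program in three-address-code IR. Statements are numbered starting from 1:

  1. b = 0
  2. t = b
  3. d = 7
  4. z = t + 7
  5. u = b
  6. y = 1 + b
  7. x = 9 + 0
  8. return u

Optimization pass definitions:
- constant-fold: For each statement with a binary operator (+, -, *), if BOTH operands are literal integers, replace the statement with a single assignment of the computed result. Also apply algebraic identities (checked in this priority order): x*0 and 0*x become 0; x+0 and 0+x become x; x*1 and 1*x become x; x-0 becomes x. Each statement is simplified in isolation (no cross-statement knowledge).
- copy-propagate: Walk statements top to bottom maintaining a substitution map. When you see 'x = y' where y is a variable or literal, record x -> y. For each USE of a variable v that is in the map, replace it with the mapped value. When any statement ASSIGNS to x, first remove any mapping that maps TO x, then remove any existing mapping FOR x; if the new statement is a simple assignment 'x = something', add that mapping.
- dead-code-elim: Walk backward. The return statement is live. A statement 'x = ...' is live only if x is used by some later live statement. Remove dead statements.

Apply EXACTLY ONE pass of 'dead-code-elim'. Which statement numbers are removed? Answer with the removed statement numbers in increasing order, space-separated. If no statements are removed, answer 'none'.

Backward liveness scan:
Stmt 1 'b = 0': KEEP (b is live); live-in = []
Stmt 2 't = b': DEAD (t not in live set ['b'])
Stmt 3 'd = 7': DEAD (d not in live set ['b'])
Stmt 4 'z = t + 7': DEAD (z not in live set ['b'])
Stmt 5 'u = b': KEEP (u is live); live-in = ['b']
Stmt 6 'y = 1 + b': DEAD (y not in live set ['u'])
Stmt 7 'x = 9 + 0': DEAD (x not in live set ['u'])
Stmt 8 'return u': KEEP (return); live-in = ['u']
Removed statement numbers: [2, 3, 4, 6, 7]
Surviving IR:
  b = 0
  u = b
  return u

Answer: 2 3 4 6 7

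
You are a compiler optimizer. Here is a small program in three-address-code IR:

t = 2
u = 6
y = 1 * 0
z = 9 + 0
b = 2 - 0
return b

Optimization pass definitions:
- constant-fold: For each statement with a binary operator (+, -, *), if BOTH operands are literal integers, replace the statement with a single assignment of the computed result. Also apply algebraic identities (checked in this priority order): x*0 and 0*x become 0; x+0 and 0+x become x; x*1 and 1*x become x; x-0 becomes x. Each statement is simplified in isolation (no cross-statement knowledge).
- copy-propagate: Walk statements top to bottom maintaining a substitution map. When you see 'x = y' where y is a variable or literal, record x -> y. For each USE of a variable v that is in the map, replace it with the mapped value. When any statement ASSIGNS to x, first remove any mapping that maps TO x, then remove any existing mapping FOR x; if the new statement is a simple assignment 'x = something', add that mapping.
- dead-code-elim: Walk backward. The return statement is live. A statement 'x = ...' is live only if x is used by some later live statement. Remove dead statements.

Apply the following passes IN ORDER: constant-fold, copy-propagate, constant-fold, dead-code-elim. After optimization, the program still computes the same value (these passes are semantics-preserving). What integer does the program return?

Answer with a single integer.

Initial IR:
  t = 2
  u = 6
  y = 1 * 0
  z = 9 + 0
  b = 2 - 0
  return b
After constant-fold (6 stmts):
  t = 2
  u = 6
  y = 0
  z = 9
  b = 2
  return b
After copy-propagate (6 stmts):
  t = 2
  u = 6
  y = 0
  z = 9
  b = 2
  return 2
After constant-fold (6 stmts):
  t = 2
  u = 6
  y = 0
  z = 9
  b = 2
  return 2
After dead-code-elim (1 stmts):
  return 2
Evaluate:
  t = 2  =>  t = 2
  u = 6  =>  u = 6
  y = 1 * 0  =>  y = 0
  z = 9 + 0  =>  z = 9
  b = 2 - 0  =>  b = 2
  return b = 2

Answer: 2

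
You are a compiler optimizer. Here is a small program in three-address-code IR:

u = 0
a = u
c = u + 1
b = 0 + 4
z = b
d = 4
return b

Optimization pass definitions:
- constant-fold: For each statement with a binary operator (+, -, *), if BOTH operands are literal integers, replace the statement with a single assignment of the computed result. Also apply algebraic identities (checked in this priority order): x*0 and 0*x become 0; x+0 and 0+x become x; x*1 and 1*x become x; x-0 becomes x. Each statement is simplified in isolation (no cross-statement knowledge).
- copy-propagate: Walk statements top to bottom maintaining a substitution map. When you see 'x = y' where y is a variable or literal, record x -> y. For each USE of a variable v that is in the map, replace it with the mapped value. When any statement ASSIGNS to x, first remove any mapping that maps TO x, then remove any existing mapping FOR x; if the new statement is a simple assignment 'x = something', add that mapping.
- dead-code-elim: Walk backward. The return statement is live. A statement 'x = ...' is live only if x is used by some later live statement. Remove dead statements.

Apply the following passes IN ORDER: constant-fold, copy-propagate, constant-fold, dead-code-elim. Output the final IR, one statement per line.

Answer: return 4

Derivation:
Initial IR:
  u = 0
  a = u
  c = u + 1
  b = 0 + 4
  z = b
  d = 4
  return b
After constant-fold (7 stmts):
  u = 0
  a = u
  c = u + 1
  b = 4
  z = b
  d = 4
  return b
After copy-propagate (7 stmts):
  u = 0
  a = 0
  c = 0 + 1
  b = 4
  z = 4
  d = 4
  return 4
After constant-fold (7 stmts):
  u = 0
  a = 0
  c = 1
  b = 4
  z = 4
  d = 4
  return 4
After dead-code-elim (1 stmts):
  return 4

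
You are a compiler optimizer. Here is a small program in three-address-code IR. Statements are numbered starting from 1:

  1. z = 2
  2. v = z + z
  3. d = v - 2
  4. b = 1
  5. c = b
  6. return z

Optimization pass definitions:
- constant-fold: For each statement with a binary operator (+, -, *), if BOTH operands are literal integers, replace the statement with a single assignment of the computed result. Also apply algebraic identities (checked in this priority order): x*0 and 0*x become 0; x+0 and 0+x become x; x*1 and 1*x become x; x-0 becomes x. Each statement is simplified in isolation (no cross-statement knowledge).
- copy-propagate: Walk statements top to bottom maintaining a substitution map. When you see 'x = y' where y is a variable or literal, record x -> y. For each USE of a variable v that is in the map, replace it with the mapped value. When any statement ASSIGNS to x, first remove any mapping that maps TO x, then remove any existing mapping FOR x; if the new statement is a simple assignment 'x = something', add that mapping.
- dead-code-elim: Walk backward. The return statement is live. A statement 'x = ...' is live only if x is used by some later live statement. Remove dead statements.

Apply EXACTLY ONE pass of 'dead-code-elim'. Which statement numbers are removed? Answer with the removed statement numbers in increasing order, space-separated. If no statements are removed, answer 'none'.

Backward liveness scan:
Stmt 1 'z = 2': KEEP (z is live); live-in = []
Stmt 2 'v = z + z': DEAD (v not in live set ['z'])
Stmt 3 'd = v - 2': DEAD (d not in live set ['z'])
Stmt 4 'b = 1': DEAD (b not in live set ['z'])
Stmt 5 'c = b': DEAD (c not in live set ['z'])
Stmt 6 'return z': KEEP (return); live-in = ['z']
Removed statement numbers: [2, 3, 4, 5]
Surviving IR:
  z = 2
  return z

Answer: 2 3 4 5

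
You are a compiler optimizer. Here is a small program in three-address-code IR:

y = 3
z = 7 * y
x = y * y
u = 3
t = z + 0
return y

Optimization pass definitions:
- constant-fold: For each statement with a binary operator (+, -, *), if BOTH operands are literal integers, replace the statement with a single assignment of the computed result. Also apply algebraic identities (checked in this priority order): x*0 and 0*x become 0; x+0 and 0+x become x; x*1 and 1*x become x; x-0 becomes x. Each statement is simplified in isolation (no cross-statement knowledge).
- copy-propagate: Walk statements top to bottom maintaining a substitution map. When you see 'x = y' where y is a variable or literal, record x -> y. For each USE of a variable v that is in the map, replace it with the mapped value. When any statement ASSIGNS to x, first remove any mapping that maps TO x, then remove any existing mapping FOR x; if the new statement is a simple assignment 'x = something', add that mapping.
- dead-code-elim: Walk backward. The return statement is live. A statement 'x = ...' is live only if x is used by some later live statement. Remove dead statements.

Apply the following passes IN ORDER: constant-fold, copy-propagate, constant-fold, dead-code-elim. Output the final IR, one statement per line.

Initial IR:
  y = 3
  z = 7 * y
  x = y * y
  u = 3
  t = z + 0
  return y
After constant-fold (6 stmts):
  y = 3
  z = 7 * y
  x = y * y
  u = 3
  t = z
  return y
After copy-propagate (6 stmts):
  y = 3
  z = 7 * 3
  x = 3 * 3
  u = 3
  t = z
  return 3
After constant-fold (6 stmts):
  y = 3
  z = 21
  x = 9
  u = 3
  t = z
  return 3
After dead-code-elim (1 stmts):
  return 3

Answer: return 3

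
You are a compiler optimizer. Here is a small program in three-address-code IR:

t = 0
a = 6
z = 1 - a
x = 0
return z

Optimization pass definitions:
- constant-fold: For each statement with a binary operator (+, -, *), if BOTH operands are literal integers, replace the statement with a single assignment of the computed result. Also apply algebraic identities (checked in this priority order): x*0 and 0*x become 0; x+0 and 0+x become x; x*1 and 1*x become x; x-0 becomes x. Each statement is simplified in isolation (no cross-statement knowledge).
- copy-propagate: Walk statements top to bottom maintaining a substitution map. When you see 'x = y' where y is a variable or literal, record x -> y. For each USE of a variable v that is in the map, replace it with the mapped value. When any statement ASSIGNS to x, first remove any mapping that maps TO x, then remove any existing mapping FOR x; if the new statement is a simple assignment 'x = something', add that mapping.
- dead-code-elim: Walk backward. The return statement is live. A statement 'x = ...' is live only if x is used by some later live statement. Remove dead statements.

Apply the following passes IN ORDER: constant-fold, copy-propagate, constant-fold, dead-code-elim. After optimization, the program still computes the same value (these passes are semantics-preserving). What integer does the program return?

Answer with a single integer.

Answer: -5

Derivation:
Initial IR:
  t = 0
  a = 6
  z = 1 - a
  x = 0
  return z
After constant-fold (5 stmts):
  t = 0
  a = 6
  z = 1 - a
  x = 0
  return z
After copy-propagate (5 stmts):
  t = 0
  a = 6
  z = 1 - 6
  x = 0
  return z
After constant-fold (5 stmts):
  t = 0
  a = 6
  z = -5
  x = 0
  return z
After dead-code-elim (2 stmts):
  z = -5
  return z
Evaluate:
  t = 0  =>  t = 0
  a = 6  =>  a = 6
  z = 1 - a  =>  z = -5
  x = 0  =>  x = 0
  return z = -5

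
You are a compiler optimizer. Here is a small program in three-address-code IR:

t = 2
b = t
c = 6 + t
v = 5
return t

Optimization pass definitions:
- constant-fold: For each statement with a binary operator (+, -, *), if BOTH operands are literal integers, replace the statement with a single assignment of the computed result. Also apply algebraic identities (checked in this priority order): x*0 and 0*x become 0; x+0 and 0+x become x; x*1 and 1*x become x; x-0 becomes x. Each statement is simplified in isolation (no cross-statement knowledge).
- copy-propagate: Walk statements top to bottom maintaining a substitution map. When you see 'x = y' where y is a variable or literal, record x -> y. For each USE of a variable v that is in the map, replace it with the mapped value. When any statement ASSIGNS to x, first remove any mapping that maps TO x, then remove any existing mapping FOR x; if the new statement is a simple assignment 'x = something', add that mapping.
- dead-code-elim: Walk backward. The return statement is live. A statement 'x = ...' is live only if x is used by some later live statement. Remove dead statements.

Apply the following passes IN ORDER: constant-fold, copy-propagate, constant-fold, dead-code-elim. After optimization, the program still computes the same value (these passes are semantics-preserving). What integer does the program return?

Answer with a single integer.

Initial IR:
  t = 2
  b = t
  c = 6 + t
  v = 5
  return t
After constant-fold (5 stmts):
  t = 2
  b = t
  c = 6 + t
  v = 5
  return t
After copy-propagate (5 stmts):
  t = 2
  b = 2
  c = 6 + 2
  v = 5
  return 2
After constant-fold (5 stmts):
  t = 2
  b = 2
  c = 8
  v = 5
  return 2
After dead-code-elim (1 stmts):
  return 2
Evaluate:
  t = 2  =>  t = 2
  b = t  =>  b = 2
  c = 6 + t  =>  c = 8
  v = 5  =>  v = 5
  return t = 2

Answer: 2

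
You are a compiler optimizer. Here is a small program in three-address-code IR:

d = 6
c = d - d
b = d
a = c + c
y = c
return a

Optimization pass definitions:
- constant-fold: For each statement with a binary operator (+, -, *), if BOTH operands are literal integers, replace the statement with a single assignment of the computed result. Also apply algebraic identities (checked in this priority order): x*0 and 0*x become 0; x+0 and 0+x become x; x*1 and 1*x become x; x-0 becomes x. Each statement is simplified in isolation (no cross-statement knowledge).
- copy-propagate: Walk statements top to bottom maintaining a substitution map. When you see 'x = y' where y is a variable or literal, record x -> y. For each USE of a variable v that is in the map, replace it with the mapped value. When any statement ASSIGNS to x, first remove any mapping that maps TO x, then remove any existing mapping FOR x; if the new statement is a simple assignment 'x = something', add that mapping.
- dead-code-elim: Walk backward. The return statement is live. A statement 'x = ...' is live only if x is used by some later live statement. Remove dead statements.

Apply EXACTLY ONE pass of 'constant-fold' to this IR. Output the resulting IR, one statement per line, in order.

Applying constant-fold statement-by-statement:
  [1] d = 6  (unchanged)
  [2] c = d - d  (unchanged)
  [3] b = d  (unchanged)
  [4] a = c + c  (unchanged)
  [5] y = c  (unchanged)
  [6] return a  (unchanged)
Result (6 stmts):
  d = 6
  c = d - d
  b = d
  a = c + c
  y = c
  return a

Answer: d = 6
c = d - d
b = d
a = c + c
y = c
return a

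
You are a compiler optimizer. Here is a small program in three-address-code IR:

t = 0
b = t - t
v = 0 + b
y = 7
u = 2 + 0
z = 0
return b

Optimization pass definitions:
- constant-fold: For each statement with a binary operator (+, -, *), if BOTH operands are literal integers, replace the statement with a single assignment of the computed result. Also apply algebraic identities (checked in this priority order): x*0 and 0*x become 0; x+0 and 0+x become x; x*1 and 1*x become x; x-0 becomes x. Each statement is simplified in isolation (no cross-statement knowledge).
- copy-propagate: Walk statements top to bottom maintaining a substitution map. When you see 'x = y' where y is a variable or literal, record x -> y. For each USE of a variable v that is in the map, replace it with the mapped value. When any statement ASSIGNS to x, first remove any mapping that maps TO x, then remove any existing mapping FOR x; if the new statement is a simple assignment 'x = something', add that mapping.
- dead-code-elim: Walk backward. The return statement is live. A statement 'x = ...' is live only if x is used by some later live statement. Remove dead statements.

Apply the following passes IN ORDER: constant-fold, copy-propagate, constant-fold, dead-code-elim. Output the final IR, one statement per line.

Answer: b = 0
return b

Derivation:
Initial IR:
  t = 0
  b = t - t
  v = 0 + b
  y = 7
  u = 2 + 0
  z = 0
  return b
After constant-fold (7 stmts):
  t = 0
  b = t - t
  v = b
  y = 7
  u = 2
  z = 0
  return b
After copy-propagate (7 stmts):
  t = 0
  b = 0 - 0
  v = b
  y = 7
  u = 2
  z = 0
  return b
After constant-fold (7 stmts):
  t = 0
  b = 0
  v = b
  y = 7
  u = 2
  z = 0
  return b
After dead-code-elim (2 stmts):
  b = 0
  return b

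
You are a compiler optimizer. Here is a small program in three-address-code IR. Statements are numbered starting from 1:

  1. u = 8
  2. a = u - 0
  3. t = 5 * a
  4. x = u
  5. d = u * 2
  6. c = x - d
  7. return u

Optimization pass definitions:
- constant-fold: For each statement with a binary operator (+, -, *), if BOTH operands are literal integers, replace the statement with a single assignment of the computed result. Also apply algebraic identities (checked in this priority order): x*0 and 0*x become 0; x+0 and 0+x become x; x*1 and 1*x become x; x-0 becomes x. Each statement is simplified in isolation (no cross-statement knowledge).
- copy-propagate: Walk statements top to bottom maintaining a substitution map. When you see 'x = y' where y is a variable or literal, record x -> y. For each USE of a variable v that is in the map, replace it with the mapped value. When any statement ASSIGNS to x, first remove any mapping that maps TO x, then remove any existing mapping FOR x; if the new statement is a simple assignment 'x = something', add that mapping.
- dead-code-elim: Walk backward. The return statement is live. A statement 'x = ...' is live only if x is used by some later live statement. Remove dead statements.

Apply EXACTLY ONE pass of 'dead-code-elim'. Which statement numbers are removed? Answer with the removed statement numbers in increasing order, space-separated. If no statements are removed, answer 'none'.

Backward liveness scan:
Stmt 1 'u = 8': KEEP (u is live); live-in = []
Stmt 2 'a = u - 0': DEAD (a not in live set ['u'])
Stmt 3 't = 5 * a': DEAD (t not in live set ['u'])
Stmt 4 'x = u': DEAD (x not in live set ['u'])
Stmt 5 'd = u * 2': DEAD (d not in live set ['u'])
Stmt 6 'c = x - d': DEAD (c not in live set ['u'])
Stmt 7 'return u': KEEP (return); live-in = ['u']
Removed statement numbers: [2, 3, 4, 5, 6]
Surviving IR:
  u = 8
  return u

Answer: 2 3 4 5 6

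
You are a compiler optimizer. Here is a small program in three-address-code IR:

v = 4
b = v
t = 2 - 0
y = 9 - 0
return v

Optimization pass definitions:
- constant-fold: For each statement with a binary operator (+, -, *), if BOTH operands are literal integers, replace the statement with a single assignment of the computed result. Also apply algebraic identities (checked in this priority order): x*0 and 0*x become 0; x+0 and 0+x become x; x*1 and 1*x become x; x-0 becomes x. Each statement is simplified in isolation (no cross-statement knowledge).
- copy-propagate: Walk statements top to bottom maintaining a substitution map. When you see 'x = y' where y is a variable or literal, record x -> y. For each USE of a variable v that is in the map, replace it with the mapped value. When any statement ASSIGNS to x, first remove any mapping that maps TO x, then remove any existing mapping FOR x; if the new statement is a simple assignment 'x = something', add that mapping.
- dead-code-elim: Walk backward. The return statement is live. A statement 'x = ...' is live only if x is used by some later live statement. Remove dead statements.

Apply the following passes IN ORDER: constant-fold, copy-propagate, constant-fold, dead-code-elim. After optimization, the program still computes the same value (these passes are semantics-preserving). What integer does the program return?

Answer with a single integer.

Answer: 4

Derivation:
Initial IR:
  v = 4
  b = v
  t = 2 - 0
  y = 9 - 0
  return v
After constant-fold (5 stmts):
  v = 4
  b = v
  t = 2
  y = 9
  return v
After copy-propagate (5 stmts):
  v = 4
  b = 4
  t = 2
  y = 9
  return 4
After constant-fold (5 stmts):
  v = 4
  b = 4
  t = 2
  y = 9
  return 4
After dead-code-elim (1 stmts):
  return 4
Evaluate:
  v = 4  =>  v = 4
  b = v  =>  b = 4
  t = 2 - 0  =>  t = 2
  y = 9 - 0  =>  y = 9
  return v = 4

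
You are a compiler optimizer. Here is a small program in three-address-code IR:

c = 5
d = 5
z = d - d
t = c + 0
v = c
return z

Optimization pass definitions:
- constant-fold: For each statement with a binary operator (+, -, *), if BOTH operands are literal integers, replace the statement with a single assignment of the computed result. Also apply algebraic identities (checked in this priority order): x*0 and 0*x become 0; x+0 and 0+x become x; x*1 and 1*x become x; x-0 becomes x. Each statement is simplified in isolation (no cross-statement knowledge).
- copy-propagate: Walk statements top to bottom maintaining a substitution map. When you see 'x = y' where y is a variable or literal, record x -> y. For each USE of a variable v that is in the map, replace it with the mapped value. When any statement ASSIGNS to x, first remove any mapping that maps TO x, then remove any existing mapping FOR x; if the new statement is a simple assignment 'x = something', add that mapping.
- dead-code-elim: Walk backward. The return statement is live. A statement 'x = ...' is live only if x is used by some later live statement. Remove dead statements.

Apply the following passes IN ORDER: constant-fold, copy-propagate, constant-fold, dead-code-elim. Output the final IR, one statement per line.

Initial IR:
  c = 5
  d = 5
  z = d - d
  t = c + 0
  v = c
  return z
After constant-fold (6 stmts):
  c = 5
  d = 5
  z = d - d
  t = c
  v = c
  return z
After copy-propagate (6 stmts):
  c = 5
  d = 5
  z = 5 - 5
  t = 5
  v = 5
  return z
After constant-fold (6 stmts):
  c = 5
  d = 5
  z = 0
  t = 5
  v = 5
  return z
After dead-code-elim (2 stmts):
  z = 0
  return z

Answer: z = 0
return z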